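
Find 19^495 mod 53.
Using Fermat: 19^{52} ≡ 1 mod 53. 495 ≡ 27 mod 52. So 19^{495} ≡ 19^{27} ≡ 34 mod 53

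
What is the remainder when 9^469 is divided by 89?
Using Fermat: 9^{88} ≡ 1 mod 89. 469 ≡ 29 mod 88. So 9^{469} ≡ 9^{29} ≡ 69 mod 89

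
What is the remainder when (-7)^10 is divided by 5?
Using Fermat: (-7)^{4} ≡ 1 (mod 5). 10 ≡ 2 (mod 4). So (-7)^{10} ≡ (-7)^{2} ≡ 4 (mod 5)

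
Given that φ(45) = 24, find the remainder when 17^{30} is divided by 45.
By Euler: 17^{24} ≡ 1 mod 45 since gcd(17, 45) = 1. 30 = 1×24 + 6. So 17^{30} ≡ 17^{6} ≡ 19 mod 45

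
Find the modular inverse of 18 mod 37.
Since 37 is prime, by Fermat 18^(-1) ≡ 18^{35} ≡ 35 mod 37. Verify: 18 × 35 = 630 ≡ 1 mod 37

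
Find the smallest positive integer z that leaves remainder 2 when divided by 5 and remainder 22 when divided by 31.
M = 5 × 31 = 155. M₁ = 31, y₁ ≡ 1 (mod 5). M₂ = 5, y₂ ≡ 25 (mod 31). z = 2×31×1 + 22×5×25 ≡ 22 (mod 155)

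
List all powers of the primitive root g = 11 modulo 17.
11^1, 11^2, ..., 11^{16} mod 17: [11, 2, 5, 4, 10, 8, 3, 16, 6, 15, 12, 13, 7, 9, 14, 1]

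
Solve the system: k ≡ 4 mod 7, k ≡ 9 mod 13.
M = 7 × 13 = 91. M₁ = 13, y₁ ≡ 6 mod 7. M₂ = 7, y₂ ≡ 2 mod 13. k = 4×13×6 + 9×7×2 ≡ 74 mod 91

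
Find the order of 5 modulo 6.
Powers of 5 mod 6: 5^1≡5, 5^2≡1. ord_6(5) = 2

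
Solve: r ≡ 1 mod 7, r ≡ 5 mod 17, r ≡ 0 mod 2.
M = 7 × 17 × 2 = 238. M₁ = 34, y₁ ≡ 6 mod 7. M₂ = 14, y₂ ≡ 11 mod 17. M₃ = 119, y₃ ≡ 1 mod 2. r = 1×34×6 + 5×14×11 + 0×119×1 ≡ 22 mod 238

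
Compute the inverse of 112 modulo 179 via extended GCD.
Extended GCD: 112(8) + 179(-5) = 1. So 112^(-1) ≡ 8 (mod 179). Verify: 112 × 8 = 896 ≡ 1 (mod 179)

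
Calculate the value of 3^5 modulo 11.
By repeated squaring (mod 11): 3^{1}≡3, 3^{2}≡9, 3^{4}≡4. Then 3^{5} = 3^{4+1} ≡ 4 × 3 ≡ 1 (mod 11)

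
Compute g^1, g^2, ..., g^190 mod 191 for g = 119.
119^1, 119^2, ..., 119^{190} mod 191: [119, 27, 157, 156, 37, 10, 44, 79, 42, 32, 179, 100, 58, 26, 38, 129, 71, 45, 7, 69, 189, 144, 137, 68, 70, 117, 171, 103, 33, 107, 127, 24, 182, 75, 139, 115, 124, 49, 101, 177, 53, 4, 94, 108, 55, 51, 148, 40, 176, 125, 168, 128, 143, 18, 41, 104, 152, 134, 93, 180, 28, 85, 183, 3, 166, 81, 89, 86, 111, 30, 132, 46, 126, 96, 155, 109, 174, 78, 114, 5, 22, 135, 21, 16, 185, 50, 29, 13, 19, 160, 131, 118, 99, 130, 190, 72, 164, 34, 35, 154, 181, 147, 112, 149, 159, 12, 91, 133, 165, 153, 62, 120, 146, 184, 122, 2, 47, 54, 123, 121, 74, 20, 88, 158, 84, 64, 167, 9, 116, 52, 76, 67, 142, 90, 14, 138, 187, 97, 83, 136, 140, 43, 151, 15, 66, 23, 63, 48, 173, 150, 87, 39, 57, 98, 11, 163, 106, 8, 188, 25, 110, 102, 105, 80, 161, 59, 145, 65, 95, 36, 82, 17, 113, 77, 186, 169, 56, 170, 175, 6, 141, 162, 178, 172, 31, 60, 73, 92, 61, 1]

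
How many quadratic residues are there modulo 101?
The squaring map on Z_101* is 2-to-1, so there are (100)/2 = 50 QRs.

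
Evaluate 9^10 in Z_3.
By repeated squaring mod 3: 9^{1}≡0, 9^{2}≡0, 9^{4}≡0, 9^{8}≡0. Then 9^{10} = 9^{8+2} ≡ 0 × 0 ≡ 0 mod 3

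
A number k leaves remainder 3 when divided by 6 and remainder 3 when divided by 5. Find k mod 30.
M = 6 × 5 = 30. M₁ = 5, y₁ ≡ 5 mod 6. M₂ = 6, y₂ ≡ 1 mod 5. k = 3×5×5 + 3×6×1 ≡ 3 mod 30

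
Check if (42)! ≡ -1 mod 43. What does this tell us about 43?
(42)! mod 43 = 42. Since this equals -1 mod 43, Wilson confirms 43 is prime.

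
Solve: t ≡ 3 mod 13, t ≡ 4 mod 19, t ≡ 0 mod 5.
M = 13 × 19 × 5 = 1235. M₁ = 95, y₁ ≡ 10 mod 13. M₂ = 65, y₂ ≡ 12 mod 19. M₃ = 247, y₃ ≡ 3 mod 5. t = 3×95×10 + 4×65×12 + 0×247×3 ≡ 1030 mod 1235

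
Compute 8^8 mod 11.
By repeated squaring (mod 11): 8^{1}≡8, 8^{2}≡9, 8^{4}≡4, 8^{8}≡5. So 8^{8} ≡ 5 (mod 11)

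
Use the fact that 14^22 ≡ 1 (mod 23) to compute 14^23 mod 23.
By Fermat: 14^{22} ≡ 1 (mod 23). So 14^{23} = 14^{22} · 14^{1} ≡ 14^{1} ≡ 14 (mod 23)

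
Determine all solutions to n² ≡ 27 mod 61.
The square roots of 27 mod 61 are 37 and 24. Verify: 37² = 1369 ≡ 27 mod 61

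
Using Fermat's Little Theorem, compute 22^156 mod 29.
By Fermat: 22^{28} ≡ 1 (mod 29). 156 = 5×28 + 16. So 22^{156} ≡ 22^{16} ≡ 20 (mod 29)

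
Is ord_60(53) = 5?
Powers of 53 mod 60: 53^1≡53, 53^2≡49, 53^3≡17, 53^4≡1. Already 53^4≡1, so the order is 4 < 5. No, the actual order is 4.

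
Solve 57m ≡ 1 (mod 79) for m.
Since 79 is prime, by Fermat 57^(-1) ≡ 57^{77} ≡ 61 (mod 79). Verify: 57 × 61 = 3477 ≡ 1 (mod 79)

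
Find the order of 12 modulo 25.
Powers of 12 mod 25: 12^1≡12, 12^2≡19, 12^3≡3, 12^4≡11, 12^5≡7, 12^6≡9, 12^7≡8, 12^8≡21, 12^9≡2, 12^10≡24, 12^11≡13, 12^12≡6, 12^13≡22, 12^14≡14, 12^15≡18, 12^16≡16, 12^17≡17, 12^18≡4, 12^19≡23, 12^20≡1. ord_25(12) = 20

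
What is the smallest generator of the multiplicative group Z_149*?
g = 2. For each prime q|148: 2^{74}≡148, 2^{4}≡16, none ≡ 1, so ord_149(2) = 148 and 2 is a primitive root.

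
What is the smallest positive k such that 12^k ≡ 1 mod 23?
Powers of 12 mod 23: 12^1≡12, 12^2≡6, 12^3≡3, 12^4≡13, 12^5≡18, 12^6≡9, 12^7≡16, 12^8≡8, 12^9≡4, 12^10≡2, 12^11≡1. Order = 11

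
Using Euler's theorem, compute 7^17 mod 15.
By Euler: 7^{8} ≡ 1 (mod 15) since gcd(7, 15) = 1. 17 = 2×8 + 1. So 7^{17} ≡ 7^{1} ≡ 7 (mod 15)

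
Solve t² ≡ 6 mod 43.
The square roots of 6 mod 43 are 36 and 7. Verify: 36² = 1296 ≡ 6 mod 43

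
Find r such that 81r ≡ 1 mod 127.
Since 127 is prime, by Fermat 81^(-1) ≡ 81^{125} ≡ 69 mod 127. Verify: 81 × 69 = 5589 ≡ 1 mod 127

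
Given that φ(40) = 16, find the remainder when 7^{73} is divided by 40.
By Euler: 7^{16} ≡ 1 (mod 40) since gcd(7, 40) = 1. 73 = 4×16 + 9. So 7^{73} ≡ 7^{9} ≡ 7 (mod 40)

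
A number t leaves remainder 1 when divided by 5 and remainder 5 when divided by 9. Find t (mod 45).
M = 5 × 9 = 45. M₁ = 9, y₁ ≡ 4 (mod 5). M₂ = 5, y₂ ≡ 2 (mod 9). t = 1×9×4 + 5×5×2 ≡ 41 (mod 45)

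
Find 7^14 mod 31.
By repeated squaring mod 31: 7^{1}≡7, 7^{2}≡18, 7^{4}≡14, 7^{8}≡10. Then 7^{14} = 7^{8+4+2} ≡ 10 × 14 × 18 ≡ 9 mod 31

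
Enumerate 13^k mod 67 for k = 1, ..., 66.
13^1, 13^2, ..., 13^{66} mod 67: [13, 35, 53, 19, 46, 62, 2, 26, 3, 39, 38, 25, 57, 4, 52, 6, 11, 9, 50, 47, 8, 37, 12, 22, 18, 33, 27, 16, 7, 24, 44, 36, 66, 54, 32, 14, 48, 21, 5, 65, 41, 64, 28, 29, 42, 10, 63, 15, 61, 56, 58, 17, 20, 59, 30, 55, 45, 49, 34, 40, 51, 60, 43, 23, 31, 1]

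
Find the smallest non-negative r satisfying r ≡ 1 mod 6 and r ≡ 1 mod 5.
M = 6 × 5 = 30. M₁ = 5, y₁ ≡ 5 mod 6. M₂ = 6, y₂ ≡ 1 mod 5. r = 1×5×5 + 1×6×1 ≡ 1 mod 30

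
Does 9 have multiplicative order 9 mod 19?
Powers of 9 mod 19: 9^1≡9, 9^2≡5, 9^3≡7, 9^4≡6, 9^5≡16, 9^6≡11, 9^7≡4, 9^8≡17, 9^9≡1. First k with 9^k≡1 is k=9. Yes, ord_19(9) = 9.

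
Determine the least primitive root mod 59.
g = 2. For each prime q|58: 2^{29}≡58, 2^{2}≡4, none ≡ 1, so ord_59(2) = 58 and 2 is a primitive root.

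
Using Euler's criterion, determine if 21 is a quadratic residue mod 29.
By Euler's criterion: 21^{14} ≡ 28 mod 29. Since this equals -1 (≡ 28), 21 is not a QR.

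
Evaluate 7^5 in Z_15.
By repeated squaring (mod 15): 7^{1}≡7, 7^{2}≡4, 7^{4}≡1. Then 7^{5} = 7^{4+1} ≡ 1 × 7 ≡ 7 (mod 15)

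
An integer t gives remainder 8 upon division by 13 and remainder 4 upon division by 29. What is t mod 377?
M = 13 × 29 = 377. M₁ = 29, y₁ ≡ 9 mod 13. M₂ = 13, y₂ ≡ 9 mod 29. t = 8×29×9 + 4×13×9 ≡ 294 mod 377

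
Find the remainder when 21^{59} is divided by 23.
By Fermat: 21^{22} ≡ 1 (mod 23). 59 = 2×22 + 15. So 21^{59} ≡ 21^{15} ≡ 7 (mod 23)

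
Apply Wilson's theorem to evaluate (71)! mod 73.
(72)! = (71)! × (72) ≡ -1 (mod 73). So (71)! ≡ -1 × (72)^(-1) ≡ (-1)×(-1) = 1 (mod 73)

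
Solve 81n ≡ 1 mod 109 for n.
Since 109 is prime, by Fermat 81^(-1) ≡ 81^{107} ≡ 35 mod 109. Verify: 81 × 35 = 2835 ≡ 1 mod 109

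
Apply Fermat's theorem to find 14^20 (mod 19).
By Fermat: 14^{18} ≡ 1 (mod 19). So 14^{20} = 14^{18} · 14^{2} ≡ 14^{2} ≡ 6 (mod 19)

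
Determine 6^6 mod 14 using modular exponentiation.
By repeated squaring mod 14: 6^{1}≡6, 6^{2}≡8, 6^{4}≡8. Then 6^{6} = 6^{4+2} ≡ 8 × 8 ≡ 8 mod 14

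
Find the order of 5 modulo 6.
Powers of 5 mod 6: 5^1≡5, 5^2≡1. ord_6(5) = 2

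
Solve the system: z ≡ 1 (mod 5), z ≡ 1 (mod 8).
M = 5 × 8 = 40. M₁ = 8, y₁ ≡ 2 (mod 5). M₂ = 5, y₂ ≡ 5 (mod 8). z = 1×8×2 + 1×5×5 ≡ 1 (mod 40)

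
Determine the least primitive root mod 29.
g = 2. Powers: [2, 4, 8, 16, 3, 6, 12, 24, ...] generates all 28 non-zero residues.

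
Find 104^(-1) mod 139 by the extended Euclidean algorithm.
Extended GCD: 104(-4) + 139(3) = 1. So 104^(-1) ≡ -4 ≡ 135 mod 139. Verify: 104 × 135 = 14040 ≡ 1 mod 139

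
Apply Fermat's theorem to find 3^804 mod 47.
By Fermat: 3^{46} ≡ 1 mod 47. 804 ≡ 22 mod 46. So 3^{804} ≡ 3^{22} ≡ 16 mod 47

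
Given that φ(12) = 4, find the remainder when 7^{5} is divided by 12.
By Euler: 7^{4} ≡ 1 (mod 12) since gcd(7, 12) = 1. 5 = 1×4 + 1. So 7^{5} ≡ 7^{1} ≡ 7 (mod 12)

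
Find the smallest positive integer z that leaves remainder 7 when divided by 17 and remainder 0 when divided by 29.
M = 17 × 29 = 493. M₁ = 29, y₁ ≡ 10 mod 17. M₂ = 17, y₂ ≡ 12 mod 29. z = 7×29×10 + 0×17×12 ≡ 58 mod 493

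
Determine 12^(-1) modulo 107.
Since 107 is prime, by Fermat 12^(-1) ≡ 12^{105} ≡ 9 (mod 107). Verify: 12 × 9 = 108 ≡ 1 (mod 107)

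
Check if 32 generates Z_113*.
32^{28} ≡ 1 mod 113 and 28 < 112, so ord_113(32) = 28 ≠ 112 and 32 is not a primitive root.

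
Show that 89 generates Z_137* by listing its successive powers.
89^1, 89^2, ..., 89^{136} mod 137: [89, 112, 104, 77, 3, 130, 62, 38, 94, 9, 116, 49, 114, 8, 27, 74, 10, 68, 24, 81, 85, 30, 67, 72, 106, 118, 90, 64, 79, 44, 80, 133, 55, 100, 132, 103, 125, 28, 26, 122, 35, 101, 84, 78, 92, 105, 29, 115, 97, 2, 41, 87, 71, 17, 6, 123, 124, 76, 51, 18, 95, 98, 91, 16, 54, 11, 20, 136, 48, 25, 33, 60, 134, 7, 75, 99, 43, 128, 21, 88, 23, 129, 110, 63, 127, 69, 113, 56, 52, 107, 70, 65, 31, 19, 47, 73, 58, 93, 57, 4, 82, 37, 5, 34, 12, 109, 111, 15, 102, 36, 53, 59, 45, 32, 108, 22, 40, 135, 96, 50, 66, 120, 131, 14, 13, 61, 86, 119, 42, 39, 46, 121, 83, 126, 117, 1]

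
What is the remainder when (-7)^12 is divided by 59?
By repeated squaring mod 59: (-7)^{1}≡52, (-7)^{2}≡49, (-7)^{4}≡41, (-7)^{8}≡29. Then (-7)^{12} = (-7)^{8+4} ≡ 29 × 41 ≡ 9 mod 59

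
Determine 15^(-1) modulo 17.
Since 17 is prime, by Fermat 15^(-1) ≡ 15^{15} ≡ 8 (mod 17). Verify: 15 × 8 = 120 ≡ 1 (mod 17)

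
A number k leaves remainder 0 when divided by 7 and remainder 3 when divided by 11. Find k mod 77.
M = 7 × 11 = 77. M₁ = 11, y₁ ≡ 2 mod 7. M₂ = 7, y₂ ≡ 8 mod 11. k = 0×11×2 + 3×7×8 ≡ 14 mod 77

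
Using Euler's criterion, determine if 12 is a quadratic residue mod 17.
By Euler's criterion: 12^{8} ≡ 16 (mod 17). Since this equals -1 (≡ 16), 12 is not a QR.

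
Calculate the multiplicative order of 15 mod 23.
Powers of 15 mod 23: 15^1≡15, 15^2≡18, 15^3≡17, 15^4≡2, 15^5≡7, 15^6≡13, 15^7≡11, 15^8≡4, 15^9≡14, 15^10≡3, 15^11≡22, 15^12≡8, 15^13≡5, 15^14≡6, 15^15≡21, 15^16≡16, 15^17≡10, 15^18≡12, 15^19≡19, 15^20≡9, 15^21≡20, 15^22≡1. So the order of 15 is 22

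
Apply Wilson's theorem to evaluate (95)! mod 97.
(96)! = (95)! × (96) ≡ -1 mod 97. So (95)! ≡ -1 × (96)^(-1) ≡ (-1)×(-1) = 1 mod 97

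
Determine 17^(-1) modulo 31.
Since 31 is prime, by Fermat 17^(-1) ≡ 17^{29} ≡ 11 (mod 31). Verify: 17 × 11 = 187 ≡ 1 (mod 31)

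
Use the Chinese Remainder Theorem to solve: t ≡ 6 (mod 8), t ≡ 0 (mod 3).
M = 8 × 3 = 24. M₁ = 3, y₁ ≡ 3 (mod 8). M₂ = 8, y₂ ≡ 2 (mod 3). t = 6×3×3 + 0×8×2 ≡ 6 (mod 24)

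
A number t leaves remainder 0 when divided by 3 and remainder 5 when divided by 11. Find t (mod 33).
M = 3 × 11 = 33. M₁ = 11, y₁ ≡ 2 (mod 3). M₂ = 3, y₂ ≡ 4 (mod 11). t = 0×11×2 + 5×3×4 ≡ 27 (mod 33)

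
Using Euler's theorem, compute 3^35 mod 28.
By Euler: 3^{12} ≡ 1 (mod 28) since gcd(3, 28) = 1. 35 = 2×12 + 11. So 3^{35} ≡ 3^{11} ≡ 19 (mod 28)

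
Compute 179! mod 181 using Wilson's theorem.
(180)! = (179)! × (180) ≡ -1 mod 181. So (179)! ≡ -1 × (180)^(-1) ≡ (-1)×(-1) = 1 mod 181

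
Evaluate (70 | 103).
(70/103) = 70^{51} mod 103 = -1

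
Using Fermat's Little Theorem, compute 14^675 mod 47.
By Fermat: 14^{46} ≡ 1 mod 47. 675 ≡ 31 mod 46. So 14^{675} ≡ 14^{31} ≡ 7 mod 47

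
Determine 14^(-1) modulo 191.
Since 191 is prime, by Fermat 14^(-1) ≡ 14^{189} ≡ 41 (mod 191). Verify: 14 × 41 = 574 ≡ 1 (mod 191)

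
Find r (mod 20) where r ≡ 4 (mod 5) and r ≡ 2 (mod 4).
M = 5 × 4 = 20. M₁ = 4, y₁ ≡ 4 (mod 5). M₂ = 5, y₂ ≡ 1 (mod 4). r = 4×4×4 + 2×5×1 ≡ 14 (mod 20)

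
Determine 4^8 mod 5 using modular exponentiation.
Using Fermat: 4^{4} ≡ 1 (mod 5). 8 ≡ 0 (mod 4). So 4^{8} ≡ 4^{0} ≡ 1 (mod 5)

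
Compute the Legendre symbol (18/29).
(18/29) = 18^{14} mod 29 = -1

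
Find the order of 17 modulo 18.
Powers of 17 mod 18: 17^1≡17, 17^2≡1. Order = 2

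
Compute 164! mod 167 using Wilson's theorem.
(166)! = (164)! × (165) × (166) ≡ -1 mod 167. So (164)! ≡ -1 × [(166)(165)]^(-1) ≡ 83 mod 167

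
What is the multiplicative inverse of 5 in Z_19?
Since 19 is prime, by Fermat 5^(-1) ≡ 5^{17} ≡ 4 mod 19. Verify: 5 × 4 = 20 ≡ 1 mod 19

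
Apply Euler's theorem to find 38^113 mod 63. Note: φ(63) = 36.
By Euler: 38^{36} ≡ 1 mod 63 since gcd(38, 63) = 1. 113 = 3×36 + 5. So 38^{113} ≡ 38^{5} ≡ 5 mod 63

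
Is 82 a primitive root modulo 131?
ord_131(82) divides 130. For each prime q|130: 82^{65}≡130, 82^{26}≡58, 82^{10}≡112, none ≡ 1. So 82 has order 130 and is a primitive root mod 131.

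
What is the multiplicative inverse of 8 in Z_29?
Since 29 is prime, by Fermat 8^(-1) ≡ 8^{27} ≡ 11 (mod 29). Verify: 8 × 11 = 88 ≡ 1 (mod 29)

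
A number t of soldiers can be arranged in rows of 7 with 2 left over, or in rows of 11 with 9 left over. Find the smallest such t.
M = 7 × 11 = 77. M₁ = 11, y₁ ≡ 2 mod 7. M₂ = 7, y₂ ≡ 8 mod 11. t = 2×11×2 + 9×7×8 ≡ 9 mod 77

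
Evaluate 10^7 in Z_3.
Using Fermat: 10^{2} ≡ 1 (mod 3). 7 ≡ 1 (mod 2). So 10^{7} ≡ 10^{1} ≡ 1 (mod 3)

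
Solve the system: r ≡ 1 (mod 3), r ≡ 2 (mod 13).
M = 3 × 13 = 39. M₁ = 13, y₁ ≡ 1 (mod 3). M₂ = 3, y₂ ≡ 9 (mod 13). r = 1×13×1 + 2×3×9 ≡ 28 (mod 39)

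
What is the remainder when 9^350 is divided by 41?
Using Fermat: 9^{40} ≡ 1 mod 41. 350 ≡ 30 mod 40. So 9^{350} ≡ 9^{30} ≡ 40 mod 41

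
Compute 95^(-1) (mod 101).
Since 101 is prime, by Fermat 95^(-1) ≡ 95^{99} ≡ 84 (mod 101). Verify: 95 × 84 = 7980 ≡ 1 (mod 101)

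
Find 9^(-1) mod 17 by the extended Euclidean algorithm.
Extended GCD: 9(2) + 17(-1) = 1. So 9^(-1) ≡ 2 mod 17. Verify: 9 × 2 = 18 ≡ 1 mod 17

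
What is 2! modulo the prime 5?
(4)! = (2)! × (3) × (4) ≡ -1 mod 5. So (2)! ≡ -1 × [(4)(3)]^(-1) ≡ 2 mod 5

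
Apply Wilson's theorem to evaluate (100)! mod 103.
(102)! = (100)! × (101) × (102) ≡ -1 (mod 103). So (100)! ≡ -1 × [(102)(101)]^(-1) ≡ 51 (mod 103)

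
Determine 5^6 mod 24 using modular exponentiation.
By repeated squaring (mod 24): 5^{1}≡5, 5^{2}≡1, 5^{4}≡1. Then 5^{6} = 5^{4+2} ≡ 1 × 1 ≡ 1 (mod 24)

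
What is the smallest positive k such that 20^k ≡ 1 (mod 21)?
Powers of 20 mod 21: 20^1≡20, 20^2≡1. Order = 2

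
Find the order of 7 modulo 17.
Powers of 7 mod 17: 7^1≡7, 7^2≡15, 7^3≡3, 7^4≡4, 7^5≡11, 7^6≡9, 7^7≡12, 7^8≡16, 7^9≡10, 7^10≡2, 7^11≡14, 7^12≡13, 7^13≡6, 7^14≡8, 7^15≡5, 7^16≡1. So the order of 7 is 16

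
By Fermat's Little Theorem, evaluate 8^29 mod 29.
By Fermat: 8^{28} ≡ 1 mod 29. So 8^{29} = 8^{28} · 8^{1} ≡ 8^{1} ≡ 8 mod 29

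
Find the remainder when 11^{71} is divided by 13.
By Fermat: 11^{12} ≡ 1 mod 13. 71 = 5×12 + 11. So 11^{71} ≡ 11^{11} ≡ 6 mod 13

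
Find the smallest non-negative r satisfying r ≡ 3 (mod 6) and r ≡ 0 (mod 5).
M = 6 × 5 = 30. M₁ = 5, y₁ ≡ 5 (mod 6). M₂ = 6, y₂ ≡ 1 (mod 5). r = 3×5×5 + 0×6×1 ≡ 15 (mod 30)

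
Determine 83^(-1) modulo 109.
Since 109 is prime, by Fermat 83^(-1) ≡ 83^{107} ≡ 88 mod 109. Verify: 83 × 88 = 7304 ≡ 1 mod 109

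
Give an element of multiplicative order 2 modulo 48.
41 has order 2 mod 48 since 41^{2} ≡ 1 (mod 48) and no smaller power works.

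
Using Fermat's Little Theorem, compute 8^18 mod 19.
By Fermat's Little Theorem, 8^{18} ≡ 1 mod 19 since 19 is prime and gcd(8, 19) = 1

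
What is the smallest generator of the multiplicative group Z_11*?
g = 2. For each prime q|10: 2^{5}≡10, 2^{2}≡4, none ≡ 1, so ord_11(2) = 10 and 2 is a primitive root.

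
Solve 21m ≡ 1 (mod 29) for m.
Since 29 is prime, by Fermat 21^(-1) ≡ 21^{27} ≡ 18 (mod 29). Verify: 21 × 18 = 378 ≡ 1 (mod 29)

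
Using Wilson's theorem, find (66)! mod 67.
By Wilson's theorem, (66)! ≡ -1 ≡ 66 mod 67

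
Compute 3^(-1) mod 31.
Since 31 is prime, by Fermat 3^(-1) ≡ 3^{29} ≡ 21 mod 31. Verify: 3 × 21 = 63 ≡ 1 mod 31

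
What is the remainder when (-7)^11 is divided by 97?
By repeated squaring mod 97: (-7)^{1}≡90, (-7)^{2}≡49, (-7)^{4}≡73, (-7)^{8}≡91. Then (-7)^{11} = (-7)^{8+2+1} ≡ 91 × 49 × 90 ≡ 21 mod 97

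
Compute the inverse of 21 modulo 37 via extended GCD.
Extended GCD: 21(-7) + 37(4) = 1. So 21^(-1) ≡ -7 ≡ 30 mod 37. Verify: 21 × 30 = 630 ≡ 1 mod 37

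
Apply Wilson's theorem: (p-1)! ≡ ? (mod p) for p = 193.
By Wilson's theorem, (192)! ≡ -1 ≡ 192 mod 193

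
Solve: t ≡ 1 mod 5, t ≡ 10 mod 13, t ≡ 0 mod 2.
M = 5 × 13 × 2 = 130. M₁ = 26, y₁ ≡ 1 mod 5. M₂ = 10, y₂ ≡ 4 mod 13. M₃ = 65, y₃ ≡ 1 mod 2. t = 1×26×1 + 10×10×4 + 0×65×1 ≡ 36 mod 130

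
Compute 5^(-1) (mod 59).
Since 59 is prime, by Fermat 5^(-1) ≡ 5^{57} ≡ 12 (mod 59). Verify: 5 × 12 = 60 ≡ 1 (mod 59)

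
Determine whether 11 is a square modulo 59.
By Euler's criterion: 11^{29} ≡ 58 mod 59. Since this equals -1 (≡ 58), 11 is not a QR.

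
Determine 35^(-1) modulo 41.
Since 41 is prime, by Fermat 35^(-1) ≡ 35^{39} ≡ 34 (mod 41). Verify: 35 × 34 = 1190 ≡ 1 (mod 41)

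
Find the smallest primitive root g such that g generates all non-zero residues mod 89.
g = 3. For each prime q|88: 3^{44}≡88, 3^{8}≡64, none ≡ 1, so ord_89(3) = 88 and 3 is a primitive root.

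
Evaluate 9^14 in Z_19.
By repeated squaring (mod 19): 9^{1}≡9, 9^{2}≡5, 9^{4}≡6, 9^{8}≡17. Then 9^{14} = 9^{8+4+2} ≡ 17 × 6 × 5 ≡ 16 (mod 19)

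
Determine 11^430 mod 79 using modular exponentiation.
Using Fermat: 11^{78} ≡ 1 mod 79. 430 ≡ 40 mod 78. So 11^{430} ≡ 11^{40} ≡ 11 mod 79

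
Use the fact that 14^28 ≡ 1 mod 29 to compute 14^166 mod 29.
By Fermat: 14^{28} ≡ 1 mod 29. 166 = 5×28 + 26. So 14^{166} ≡ 14^{26} ≡ 4 mod 29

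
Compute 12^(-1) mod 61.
Since 61 is prime, by Fermat 12^(-1) ≡ 12^{59} ≡ 56 mod 61. Verify: 12 × 56 = 672 ≡ 1 mod 61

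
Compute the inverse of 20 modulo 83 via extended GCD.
Extended GCD: 20(-29) + 83(7) = 1. So 20^(-1) ≡ -29 ≡ 54 (mod 83). Verify: 20 × 54 = 1080 ≡ 1 (mod 83)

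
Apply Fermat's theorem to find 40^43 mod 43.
By Fermat: 40^{42} ≡ 1 mod 43. So 40^{43} = 40^{42} · 40^{1} ≡ 40^{1} ≡ 40 mod 43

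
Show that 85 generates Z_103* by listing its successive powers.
85^1, 85^2, ..., 85^{102} mod 103: [85, 15, 39, 19, 70, 79, 20, 52, 94, 59, 71, 61, 35, 91, 10, 26, 47, 81, 87, 82, 69, 97, 5, 13, 75, 92, 95, 41, 86, 100, 54, 58, 89, 46, 99, 72, 43, 50, 27, 29, 96, 23, 101, 36, 73, 25, 65, 66, 48, 63, 102, 18, 88, 64, 84, 33, 24, 83, 51, 9, 44, 32, 42, 68, 12, 93, 77, 56, 22, 16, 21, 34, 6, 98, 90, 28, 11, 8, 62, 17, 3, 49, 45, 14, 57, 4, 31, 60, 53, 76, 74, 7, 80, 2, 67, 30, 78, 38, 37, 55, 40, 1]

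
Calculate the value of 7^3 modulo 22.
7^{3} = 343 ≡ 13 (mod 22)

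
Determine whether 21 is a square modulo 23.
By Euler's criterion: 21^{11} ≡ 22 mod 23. Since this equals -1 (≡ 22), 21 is not a QR.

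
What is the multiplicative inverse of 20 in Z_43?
Since 43 is prime, by Fermat 20^(-1) ≡ 20^{41} ≡ 28 mod 43. Verify: 20 × 28 = 560 ≡ 1 mod 43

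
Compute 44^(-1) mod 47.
Since 47 is prime, by Fermat 44^(-1) ≡ 44^{45} ≡ 31 mod 47. Verify: 44 × 31 = 1364 ≡ 1 mod 47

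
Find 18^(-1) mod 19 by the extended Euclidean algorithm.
Extended GCD: 18(-1) + 19(1) = 1. So 18^(-1) ≡ -1 ≡ 18 mod 19. Verify: 18 × 18 = 324 ≡ 1 mod 19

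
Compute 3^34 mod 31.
Using Fermat: 3^{30} ≡ 1 mod 31. 34 ≡ 4 mod 30. So 3^{34} ≡ 3^{4} ≡ 19 mod 31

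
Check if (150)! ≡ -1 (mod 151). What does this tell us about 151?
(150)! mod 151 = 150. Since this equals -1 (mod 151), Wilson confirms 151 is prime.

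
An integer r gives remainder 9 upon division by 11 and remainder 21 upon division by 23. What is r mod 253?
M = 11 × 23 = 253. M₁ = 23, y₁ ≡ 1 mod 11. M₂ = 11, y₂ ≡ 21 mod 23. r = 9×23×1 + 21×11×21 ≡ 251 mod 253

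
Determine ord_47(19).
Powers of 19 mod 47: 19^1≡19, 19^2≡32, 19^3≡44, 19^4≡37, 19^5≡45, 19^6≡9, 19^7≡30, 19^8≡6, 19^9≡20, 19^10≡4, 19^11≡29, 19^12≡34, 19^13≡35, 19^14≡7, 19^15≡39, 19^16≡36, 19^17≡26, 19^18≡24, 19^19≡33, 19^20≡16, 19^21≡22, 19^22≡42, 19^23≡46, 19^24≡28, 19^25≡15, 19^26≡3, 19^27≡10, 19^28≡2, 19^29≡38, 19^30≡17, 19^31≡41, 19^32≡27, 19^33≡43, 19^34≡18, 19^35≡13, 19^36≡12, 19^37≡40, 19^38≡8, 19^39≡11, 19^40≡21, 19^41≡23, 19^42≡14, 19^43≡31, 19^44≡25, 19^45≡5, 19^46≡1. ord_47(19) = 46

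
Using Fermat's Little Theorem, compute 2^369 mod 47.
By Fermat: 2^{46} ≡ 1 mod 47. 369 ≡ 1 mod 46. So 2^{369} ≡ 2^{1} ≡ 2 mod 47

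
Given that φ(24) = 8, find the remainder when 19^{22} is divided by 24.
By Euler: 19^{8} ≡ 1 (mod 24) since gcd(19, 24) = 1. 22 = 2×8 + 6. So 19^{22} ≡ 19^{6} ≡ 1 (mod 24)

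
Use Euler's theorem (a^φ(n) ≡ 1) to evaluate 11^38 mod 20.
By Euler: 11^{8} ≡ 1 (mod 20) since gcd(11, 20) = 1. 38 = 4×8 + 6. So 11^{38} ≡ 11^{6} ≡ 1 (mod 20)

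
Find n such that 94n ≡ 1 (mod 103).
Since 103 is prime, by Fermat 94^(-1) ≡ 94^{101} ≡ 80 (mod 103). Verify: 94 × 80 = 7520 ≡ 1 (mod 103)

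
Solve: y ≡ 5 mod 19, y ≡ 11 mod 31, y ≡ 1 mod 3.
M = 19 × 31 × 3 = 1767. M₁ = 93, y₁ ≡ 9 mod 19. M₂ = 57, y₂ ≡ 6 mod 31. M₃ = 589, y₃ ≡ 1 mod 3. y = 5×93×9 + 11×57×6 + 1×589×1 ≡ 1468 mod 1767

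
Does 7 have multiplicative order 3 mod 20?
Powers of 7 mod 20: 7^1≡7, 7^2≡9, 7^3≡3, 7^4≡1. 7^3≡3≢1, so ord ≠ 3. No, the actual order is 4.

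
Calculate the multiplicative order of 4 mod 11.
Powers of 4 mod 11: 4^1≡4, 4^2≡5, 4^3≡9, 4^4≡3, 4^5≡1. So the order of 4 is 5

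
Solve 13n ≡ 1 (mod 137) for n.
Since 137 is prime, by Fermat 13^(-1) ≡ 13^{135} ≡ 116 (mod 137). Verify: 13 × 116 = 1508 ≡ 1 (mod 137)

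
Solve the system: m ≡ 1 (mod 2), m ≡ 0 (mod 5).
M = 2 × 5 = 10. M₁ = 5, y₁ ≡ 1 (mod 2). M₂ = 2, y₂ ≡ 3 (mod 5). m = 1×5×1 + 0×2×3 ≡ 5 (mod 10)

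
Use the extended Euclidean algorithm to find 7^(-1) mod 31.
Extended GCD: 7(9) + 31(-2) = 1. So 7^(-1) ≡ 9 (mod 31). Verify: 7 × 9 = 63 ≡ 1 (mod 31)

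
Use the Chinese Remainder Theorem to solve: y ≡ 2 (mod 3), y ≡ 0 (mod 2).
M = 3 × 2 = 6. M₁ = 2, y₁ ≡ 2 (mod 3). M₂ = 3, y₂ ≡ 1 (mod 2). y = 2×2×2 + 0×3×1 ≡ 2 (mod 6)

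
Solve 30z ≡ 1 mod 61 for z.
Since 61 is prime, by Fermat 30^(-1) ≡ 30^{59} ≡ 59 mod 61. Verify: 30 × 59 = 1770 ≡ 1 mod 61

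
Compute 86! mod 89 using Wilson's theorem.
(88)! = (86)! × (87) × (88) ≡ -1 mod 89. So (86)! ≡ -1 × [(88)(87)]^(-1) ≡ 44 mod 89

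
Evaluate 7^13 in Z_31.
By repeated squaring mod 31: 7^{1}≡7, 7^{2}≡18, 7^{4}≡14, 7^{8}≡10. Then 7^{13} = 7^{8+4+1} ≡ 10 × 14 × 7 ≡ 19 mod 31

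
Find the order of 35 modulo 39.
Powers of 35 mod 39: 35^1≡35, 35^2≡16, 35^3≡14, 35^4≡22, 35^5≡29, 35^6≡1. ord_39(35) = 6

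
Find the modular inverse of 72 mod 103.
Since 103 is prime, by Fermat 72^(-1) ≡ 72^{101} ≡ 93 mod 103. Verify: 72 × 93 = 6696 ≡ 1 mod 103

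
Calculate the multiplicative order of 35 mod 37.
Powers of 35 mod 37: 35^1≡35, 35^2≡4, 35^3≡29, 35^4≡16, 35^5≡5, 35^6≡27, 35^7≡20, 35^8≡34, 35^9≡6, 35^10≡25, 35^11≡24, 35^12≡26, 35^13≡22, 35^14≡30, 35^15≡14, 35^16≡9, 35^17≡19, 35^18≡36, 35^19≡2, 35^20≡33, 35^21≡8, 35^22≡21, 35^23≡32, 35^24≡10, 35^25≡17, 35^26≡3, 35^27≡31, 35^28≡12, 35^29≡13, 35^30≡11, 35^31≡15, 35^32≡7, 35^33≡23, 35^34≡28, 35^35≡18, 35^36≡1. ord_37(35) = 36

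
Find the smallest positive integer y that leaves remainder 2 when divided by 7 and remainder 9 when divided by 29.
M = 7 × 29 = 203. M₁ = 29, y₁ ≡ 1 mod 7. M₂ = 7, y₂ ≡ 25 mod 29. y = 2×29×1 + 9×7×25 ≡ 9 mod 203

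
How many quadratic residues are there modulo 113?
The squaring map on Z_113* is 2-to-1, so there are (112)/2 = 56 QRs.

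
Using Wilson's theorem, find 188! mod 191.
(190)! = (188)! × (189) × (190) ≡ -1 mod 191. So (188)! ≡ -1 × [(190)(189)]^(-1) ≡ 95 mod 191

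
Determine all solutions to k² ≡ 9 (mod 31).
The square roots of 9 mod 31 are 28 and 3. Verify: 28² = 784 ≡ 9 (mod 31)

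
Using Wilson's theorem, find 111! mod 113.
(112)! = (111)! × (112) ≡ -1 mod 113. So (111)! ≡ -1 × (112)^(-1) ≡ (-1)×(-1) = 1 mod 113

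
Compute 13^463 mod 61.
Using Fermat: 13^{60} ≡ 1 mod 61. 463 ≡ 43 mod 60. So 13^{463} ≡ 13^{43} ≡ 13 mod 61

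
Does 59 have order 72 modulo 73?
ord_73(59) divides 72. For each prime q|72: 59^{36}≡72, 59^{24}≡64, none ≡ 1. So 59 has order 72 and is a primitive root mod 73.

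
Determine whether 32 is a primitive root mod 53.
ord_53(32) divides 52. For each prime q|52: 32^{26}≡52, 32^{4}≡24, none ≡ 1. So 32 has order 52 and is a primitive root mod 53.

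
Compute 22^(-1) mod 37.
Since 37 is prime, by Fermat 22^(-1) ≡ 22^{35} ≡ 32 mod 37. Verify: 22 × 32 = 704 ≡ 1 mod 37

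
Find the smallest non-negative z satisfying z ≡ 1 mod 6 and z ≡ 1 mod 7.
M = 6 × 7 = 42. M₁ = 7, y₁ ≡ 1 mod 6. M₂ = 6, y₂ ≡ 6 mod 7. z = 1×7×1 + 1×6×6 ≡ 1 mod 42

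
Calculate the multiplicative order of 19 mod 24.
Powers of 19 mod 24: 19^1≡19, 19^2≡1. So the order of 19 is 2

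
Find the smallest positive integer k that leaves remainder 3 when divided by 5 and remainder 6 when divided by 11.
M = 5 × 11 = 55. M₁ = 11, y₁ ≡ 1 mod 5. M₂ = 5, y₂ ≡ 9 mod 11. k = 3×11×1 + 6×5×9 ≡ 28 mod 55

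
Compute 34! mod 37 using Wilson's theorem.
(36)! = (34)! × (35) × (36) ≡ -1 mod 37. So (34)! ≡ -1 × [(36)(35)]^(-1) ≡ 18 mod 37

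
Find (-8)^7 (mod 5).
Using Fermat: (-8)^{4} ≡ 1 (mod 5). 7 ≡ 3 (mod 4). So (-8)^{7} ≡ (-8)^{3} ≡ 3 (mod 5)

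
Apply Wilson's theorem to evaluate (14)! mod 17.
(16)! = (14)! × (15) × (16) ≡ -1 mod 17. So (14)! ≡ -1 × [(16)(15)]^(-1) ≡ 8 mod 17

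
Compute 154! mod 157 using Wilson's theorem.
(156)! = (154)! × (155) × (156) ≡ -1 mod 157. So (154)! ≡ -1 × [(156)(155)]^(-1) ≡ 78 mod 157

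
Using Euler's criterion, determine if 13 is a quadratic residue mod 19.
By Euler's criterion: 13^{9} ≡ 18 (mod 19). Since this equals -1 (≡ 18), 13 is not a QR.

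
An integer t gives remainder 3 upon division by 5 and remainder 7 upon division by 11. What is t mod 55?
M = 5 × 11 = 55. M₁ = 11, y₁ ≡ 1 mod 5. M₂ = 5, y₂ ≡ 9 mod 11. t = 3×11×1 + 7×5×9 ≡ 18 mod 55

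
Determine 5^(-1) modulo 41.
Since 41 is prime, by Fermat 5^(-1) ≡ 5^{39} ≡ 33 (mod 41). Verify: 5 × 33 = 165 ≡ 1 (mod 41)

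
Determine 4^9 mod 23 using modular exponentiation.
By repeated squaring (mod 23): 4^{1}≡4, 4^{2}≡16, 4^{4}≡3, 4^{8}≡9. Then 4^{9} = 4^{8+1} ≡ 9 × 4 ≡ 13 (mod 23)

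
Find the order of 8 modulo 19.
Powers of 8 mod 19: 8^1≡8, 8^2≡7, 8^3≡18, 8^4≡11, 8^5≡12, 8^6≡1. ord_19(8) = 6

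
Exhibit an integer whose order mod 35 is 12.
2 has order 12 mod 35 since 2^{12} ≡ 1 mod 35 and no smaller power works.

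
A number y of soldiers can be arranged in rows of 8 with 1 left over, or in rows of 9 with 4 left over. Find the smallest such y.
M = 8 × 9 = 72. M₁ = 9, y₁ ≡ 1 mod 8. M₂ = 8, y₂ ≡ 8 mod 9. y = 1×9×1 + 4×8×8 ≡ 49 mod 72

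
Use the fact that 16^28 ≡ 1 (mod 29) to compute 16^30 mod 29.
By Fermat: 16^{28} ≡ 1 (mod 29). So 16^{30} = 16^{28} · 16^{2} ≡ 16^{2} ≡ 24 (mod 29)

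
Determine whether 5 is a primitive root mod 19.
5^{9} ≡ 1 (mod 19) and 9 < 18, so ord_19(5) = 9 ≠ 18 and 5 is not a primitive root.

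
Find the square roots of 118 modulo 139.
The square roots of 118 mod 139 are 37 and 102. Verify: 37² = 1369 ≡ 118 mod 139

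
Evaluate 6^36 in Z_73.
By repeated squaring mod 73: 6^{1}≡6, 6^{2}≡36, 6^{4}≡55, 6^{8}≡32, 6^{16}≡2, 6^{32}≡4. Then 6^{36} = 6^{32+4} ≡ 4 × 55 ≡ 1 mod 73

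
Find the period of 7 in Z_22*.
Powers of 7 mod 22: 7^1≡7, 7^2≡5, 7^3≡13, 7^4≡3, 7^5≡21, 7^6≡15, 7^7≡17, 7^8≡9, 7^9≡19, 7^10≡1. So the order of 7 is 10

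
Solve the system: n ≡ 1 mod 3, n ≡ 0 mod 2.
M = 3 × 2 = 6. M₁ = 2, y₁ ≡ 2 mod 3. M₂ = 3, y₂ ≡ 1 mod 2. n = 1×2×2 + 0×3×1 ≡ 4 mod 6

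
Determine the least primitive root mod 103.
g = 5. For each prime q|102: 5^{51}≡102, 5^{34}≡56, 5^{6}≡72, none ≡ 1, so ord_103(5) = 102 and 5 is a primitive root.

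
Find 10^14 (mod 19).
By repeated squaring (mod 19): 10^{1}≡10, 10^{2}≡5, 10^{4}≡6, 10^{8}≡17. Then 10^{14} = 10^{8+4+2} ≡ 17 × 6 × 5 ≡ 16 (mod 19)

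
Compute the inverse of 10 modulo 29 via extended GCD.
Extended GCD: 10(3) + 29(-1) = 1. So 10^(-1) ≡ 3 mod 29. Verify: 10 × 3 = 30 ≡ 1 mod 29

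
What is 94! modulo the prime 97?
(96)! = (94)! × (95) × (96) ≡ -1 mod 97. So (94)! ≡ -1 × [(96)(95)]^(-1) ≡ 48 mod 97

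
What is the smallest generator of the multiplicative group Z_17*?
g = 3. Powers: [3, 9, 10, 13, 5, 15, 11, 16, ...] generates all 16 non-zero residues.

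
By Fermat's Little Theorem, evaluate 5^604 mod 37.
By Fermat: 5^{36} ≡ 1 mod 37. 604 ≡ 28 mod 36. So 5^{604} ≡ 5^{28} ≡ 7 mod 37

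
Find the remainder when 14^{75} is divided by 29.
By Fermat: 14^{28} ≡ 1 mod 29. 75 = 2×28 + 19. So 14^{75} ≡ 14^{19} ≡ 10 mod 29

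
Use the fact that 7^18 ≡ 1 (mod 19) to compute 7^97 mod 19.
By Fermat: 7^{18} ≡ 1 (mod 19). 97 = 5×18 + 7. So 7^{97} ≡ 7^{7} ≡ 7 (mod 19)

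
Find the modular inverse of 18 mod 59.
Since 59 is prime, by Fermat 18^(-1) ≡ 18^{57} ≡ 23 mod 59. Verify: 18 × 23 = 414 ≡ 1 mod 59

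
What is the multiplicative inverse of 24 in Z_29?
Since 29 is prime, by Fermat 24^(-1) ≡ 24^{27} ≡ 23 mod 29. Verify: 24 × 23 = 552 ≡ 1 mod 29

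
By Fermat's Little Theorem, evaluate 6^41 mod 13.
By Fermat: 6^{12} ≡ 1 mod 13. 41 = 3×12 + 5. So 6^{41} ≡ 6^{5} ≡ 2 mod 13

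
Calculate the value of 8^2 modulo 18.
8^{2} = 64 ≡ 10 mod 18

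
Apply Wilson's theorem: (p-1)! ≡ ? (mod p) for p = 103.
By Wilson's theorem, (102)! ≡ -1 ≡ 102 (mod 103)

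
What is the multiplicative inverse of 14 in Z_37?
Since 37 is prime, by Fermat 14^(-1) ≡ 14^{35} ≡ 8 mod 37. Verify: 14 × 8 = 112 ≡ 1 mod 37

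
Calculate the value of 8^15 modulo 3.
Using Fermat: 8^{2} ≡ 1 mod 3. 15 ≡ 1 mod 2. So 8^{15} ≡ 8^{1} ≡ 2 mod 3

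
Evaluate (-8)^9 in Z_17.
By repeated squaring mod 17: (-8)^{1}≡9, (-8)^{2}≡13, (-8)^{4}≡16, (-8)^{8}≡1. Then (-8)^{9} = (-8)^{8+1} ≡ 1 × 9 ≡ 9 mod 17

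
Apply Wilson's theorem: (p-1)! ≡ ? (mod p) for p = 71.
By Wilson's theorem, (70)! ≡ -1 ≡ 70 (mod 71)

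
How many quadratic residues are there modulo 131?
For prime 131, there are (p-1)/2 = (131-1)/2 = 65 quadratic residues (excluding 0).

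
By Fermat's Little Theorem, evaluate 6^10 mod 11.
By Fermat's Little Theorem, 6^{10} ≡ 1 (mod 11) since 11 is prime and gcd(6, 11) = 1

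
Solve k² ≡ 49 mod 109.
The square roots of 49 mod 109 are 7 and 102. Verify: 7² = 49 ≡ 49 mod 109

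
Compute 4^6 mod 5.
Using Fermat: 4^{4} ≡ 1 (mod 5). 6 ≡ 2 (mod 4). So 4^{6} ≡ 4^{2} ≡ 1 (mod 5)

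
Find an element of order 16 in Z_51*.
7 has order 16 mod 51 since 7^{16} ≡ 1 (mod 51) and no smaller power works.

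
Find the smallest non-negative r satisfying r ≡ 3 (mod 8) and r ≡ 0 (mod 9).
M = 8 × 9 = 72. M₁ = 9, y₁ ≡ 1 (mod 8). M₂ = 8, y₂ ≡ 8 (mod 9). r = 3×9×1 + 0×8×8 ≡ 27 (mod 72)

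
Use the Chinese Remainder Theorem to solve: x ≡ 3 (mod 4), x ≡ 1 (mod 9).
M = 4 × 9 = 36. M₁ = 9, y₁ ≡ 1 (mod 4). M₂ = 4, y₂ ≡ 7 (mod 9). x = 3×9×1 + 1×4×7 ≡ 19 (mod 36)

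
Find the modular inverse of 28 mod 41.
Since 41 is prime, by Fermat 28^(-1) ≡ 28^{39} ≡ 22 mod 41. Verify: 28 × 22 = 616 ≡ 1 mod 41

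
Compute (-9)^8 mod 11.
By repeated squaring (mod 11): (-9)^{1}≡2, (-9)^{2}≡4, (-9)^{4}≡5, (-9)^{8}≡3. So (-9)^{8} ≡ 3 (mod 11)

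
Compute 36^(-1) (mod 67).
Since 67 is prime, by Fermat 36^(-1) ≡ 36^{65} ≡ 54 (mod 67). Verify: 36 × 54 = 1944 ≡ 1 (mod 67)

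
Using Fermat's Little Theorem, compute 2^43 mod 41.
By Fermat: 2^{40} ≡ 1 (mod 41). So 2^{43} = 2^{40} · 2^{3} ≡ 2^{3} ≡ 8 (mod 41)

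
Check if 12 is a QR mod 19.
By Euler's criterion: 12^{9} ≡ 18 (mod 19). Since this equals -1 (≡ 18), 12 is not a QR.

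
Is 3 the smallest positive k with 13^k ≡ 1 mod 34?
Powers of 13 mod 34: 13^1≡13, 13^2≡33, 13^3≡21, 13^4≡1. 13^3≡21≢1, so ord ≠ 3. No, the actual order is 4.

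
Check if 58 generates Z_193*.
ord_193(58) divides 192. For each prime q|192: 58^{96}≡192, 58^{64}≡84, none ≡ 1. So 58 has order 192 and is a primitive root mod 193.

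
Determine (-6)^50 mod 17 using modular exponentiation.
Using Fermat: (-6)^{16} ≡ 1 (mod 17). 50 ≡ 2 (mod 16). So (-6)^{50} ≡ (-6)^{2} ≡ 2 (mod 17)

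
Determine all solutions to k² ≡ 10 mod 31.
The square roots of 10 mod 31 are 14 and 17. Verify: 14² = 196 ≡ 10 mod 31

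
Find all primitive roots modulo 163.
There are φ(162) = 54 primitive roots mod 163: {2, 3, 7, 11, 12, 18, 19, 20, 29, 32, 42, 44, 45, 50, 52, 63, 66, 67, 68, 70, 72, 73, 75, 76, 79, 80, 82, 89, 92, 94, 101, 103, 106, 107, 108, 109, 112, 114, 116, 117, 120, 122, 124, 128, 129, 130, 137, 139, 147, 148, 149, 153, 154, 159}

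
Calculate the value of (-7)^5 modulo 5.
Using Fermat: (-7)^{4} ≡ 1 mod 5. 5 ≡ 1 mod 4. So (-7)^{5} ≡ (-7)^{1} ≡ 3 mod 5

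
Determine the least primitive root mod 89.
g = 3. Powers: [3, 9, 27, 81, 65, 17, 51, 64, 14, ...] generates all 88 non-zero residues.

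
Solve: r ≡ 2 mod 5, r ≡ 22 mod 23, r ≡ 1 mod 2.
M = 5 × 23 × 2 = 230. M₁ = 46, y₁ ≡ 1 mod 5. M₂ = 10, y₂ ≡ 7 mod 23. M₃ = 115, y₃ ≡ 1 mod 2. r = 2×46×1 + 22×10×7 + 1×115×1 ≡ 137 mod 230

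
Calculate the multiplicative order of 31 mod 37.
Powers of 31 mod 37: 31^1≡31, 31^2≡36, 31^3≡6, 31^4≡1. Order = 4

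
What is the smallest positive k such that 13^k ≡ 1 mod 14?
Powers of 13 mod 14: 13^1≡13, 13^2≡1. So the order of 13 is 2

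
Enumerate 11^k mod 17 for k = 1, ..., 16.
11^1, 11^2, ..., 11^{16} mod 17: [11, 2, 5, 4, 10, 8, 3, 16, 6, 15, 12, 13, 7, 9, 14, 1]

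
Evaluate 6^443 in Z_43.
Using Fermat: 6^{42} ≡ 1 (mod 43). 443 ≡ 23 (mod 42). So 6^{443} ≡ 6^{23} ≡ 36 (mod 43)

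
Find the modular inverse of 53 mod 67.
Since 67 is prime, by Fermat 53^(-1) ≡ 53^{65} ≡ 43 mod 67. Verify: 53 × 43 = 2279 ≡ 1 mod 67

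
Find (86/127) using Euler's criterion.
(86/127) = 86^{63} mod 127 = -1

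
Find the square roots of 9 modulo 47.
The square roots of 9 mod 47 are 3 and 44. Verify: 3² = 9 ≡ 9 (mod 47)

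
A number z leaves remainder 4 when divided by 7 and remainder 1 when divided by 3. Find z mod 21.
M = 7 × 3 = 21. M₁ = 3, y₁ ≡ 5 mod 7. M₂ = 7, y₂ ≡ 1 mod 3. z = 4×3×5 + 1×7×1 ≡ 4 mod 21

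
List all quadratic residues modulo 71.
Squares in Z_71*: {1, 2, 3, 4, 5, 6, 8, 9, 10, 12, 15, 16, 18, 19, 20, 24, 25, 27, 29, 30, 32, 36, 37, 38, 40, 43, 45, 48, 49, 50, 54, 57, 58, 60, 64}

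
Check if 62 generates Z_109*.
ord_109(62) divides 108. For each prime q|108: 62^{54}≡108, 62^{36}≡45, none ≡ 1. So 62 has order 108 and is a primitive root mod 109.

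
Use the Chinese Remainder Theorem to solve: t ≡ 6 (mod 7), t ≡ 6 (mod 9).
M = 7 × 9 = 63. M₁ = 9, y₁ ≡ 4 (mod 7). M₂ = 7, y₂ ≡ 4 (mod 9). t = 6×9×4 + 6×7×4 ≡ 6 (mod 63)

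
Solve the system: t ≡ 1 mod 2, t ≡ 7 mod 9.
M = 2 × 9 = 18. M₁ = 9, y₁ ≡ 1 mod 2. M₂ = 2, y₂ ≡ 5 mod 9. t = 1×9×1 + 7×2×5 ≡ 7 mod 18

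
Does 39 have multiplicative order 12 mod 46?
Powers of 39 mod 46: 39^1≡39, 39^2≡3, 39^3≡25, 39^4≡9, 39^5≡29, 39^6≡27, 39^7≡41, 39^8≡35, 39^9≡31, 39^10≡13, 39^11≡1. Already 39^11≡1, so the order is 11 < 12. No, the actual order is 11.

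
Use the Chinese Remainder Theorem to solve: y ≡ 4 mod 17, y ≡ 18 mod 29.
M = 17 × 29 = 493. M₁ = 29, y₁ ≡ 10 mod 17. M₂ = 17, y₂ ≡ 12 mod 29. y = 4×29×10 + 18×17×12 ≡ 395 mod 493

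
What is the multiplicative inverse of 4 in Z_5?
Since 5 is prime, by Fermat 4^(-1) ≡ 4^{3} ≡ 4 mod 5. Verify: 4 × 4 = 16 ≡ 1 mod 5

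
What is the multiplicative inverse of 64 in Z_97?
Since 97 is prime, by Fermat 64^(-1) ≡ 64^{95} ≡ 47 (mod 97). Verify: 64 × 47 = 3008 ≡ 1 (mod 97)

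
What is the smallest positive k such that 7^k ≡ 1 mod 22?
Powers of 7 mod 22: 7^1≡7, 7^2≡5, 7^3≡13, 7^4≡3, 7^5≡21, 7^6≡15, 7^7≡17, 7^8≡9, 7^9≡19, 7^10≡1. So the order of 7 is 10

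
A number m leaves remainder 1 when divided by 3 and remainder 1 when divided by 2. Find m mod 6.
M = 3 × 2 = 6. M₁ = 2, y₁ ≡ 2 mod 3. M₂ = 3, y₂ ≡ 1 mod 2. m = 1×2×2 + 1×3×1 ≡ 1 mod 6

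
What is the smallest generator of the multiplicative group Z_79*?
g = 3. For each prime q|78: 3^{39}≡78, 3^{26}≡23, 3^{6}≡18, none ≡ 1, so ord_79(3) = 78 and 3 is a primitive root.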